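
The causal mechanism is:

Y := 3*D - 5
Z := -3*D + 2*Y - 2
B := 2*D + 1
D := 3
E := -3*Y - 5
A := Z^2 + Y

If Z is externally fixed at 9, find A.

The intervention breaks the incoming arrows to Z: Z := -3*D + 2*Y - 2 no longer applies, and Z = 9.
Y = 3*D - 5  [with D=3]  = 4
A = Z^2 + Y  [with Z=9, Y=4]  = 85

85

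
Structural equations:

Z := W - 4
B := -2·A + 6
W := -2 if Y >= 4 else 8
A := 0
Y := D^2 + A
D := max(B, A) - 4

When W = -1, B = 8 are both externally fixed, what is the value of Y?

16

Setting W = -1, B = 8 by intervention discards those variables' equations.
D = max(B, A) - 4  [with B=8, A=0]  = 4
Y = D^2 + A  [with D=4, A=0]  = 16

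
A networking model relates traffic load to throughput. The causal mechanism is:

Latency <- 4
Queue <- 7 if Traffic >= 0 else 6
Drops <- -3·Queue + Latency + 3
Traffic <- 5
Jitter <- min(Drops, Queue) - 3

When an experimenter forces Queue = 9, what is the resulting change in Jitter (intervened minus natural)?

-6

do(Queue=9) replaces the equation Queue <- 7 if Traffic >= 0 else 6 with the constant Queue = 9.
Drops = -3·Queue + Latency + 3  [with Queue=9, Latency=4]  = -20
Jitter = min(Drops, Queue) - 3  [with Drops=-20, Queue=9]  = -23
Without intervention: Queue = 7 if Traffic >= 0 else 6  [with Traffic=5]  = 7; Drops = -3·Queue + Latency + 3  [with Queue=7, Latency=4]  = -14; Jitter = min(Drops, Queue) - 3  [with Drops=-14, Queue=7]  = -17.
Change = -23 − (-17) = -6.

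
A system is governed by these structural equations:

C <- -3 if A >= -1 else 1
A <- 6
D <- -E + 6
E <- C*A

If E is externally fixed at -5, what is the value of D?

The intervention breaks the incoming arrows to E: E <- C*A no longer applies, and E = -5.
D = -E + 6  [with E=-5]  = 11

11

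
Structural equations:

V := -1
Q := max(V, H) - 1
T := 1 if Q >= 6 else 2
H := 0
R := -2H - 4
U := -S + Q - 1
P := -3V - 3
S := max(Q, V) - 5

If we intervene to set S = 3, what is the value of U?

-5

Intervening sets S = 3 and removes its equation (S := max(Q, V) - 5).
Q = max(V, H) - 1  [with V=-1, H=0]  = -1
U = -S + Q - 1  [with S=3, Q=-1]  = -5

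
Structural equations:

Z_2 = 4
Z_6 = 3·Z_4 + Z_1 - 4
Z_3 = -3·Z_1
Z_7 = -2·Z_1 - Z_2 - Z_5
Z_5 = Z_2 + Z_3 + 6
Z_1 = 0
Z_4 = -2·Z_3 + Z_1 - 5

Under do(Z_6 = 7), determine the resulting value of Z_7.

Intervening sets Z_6 = 7 and removes its equation (Z_6 = 3·Z_4 + Z_1 - 4).
No directed path runs from Z_6 to Z_7, so Z_7 keeps its natural value.
Z_3 = -3·Z_1  [with Z_1=0]  = 0
Z_5 = Z_2 + Z_3 + 6  [with Z_2=4, Z_3=0]  = 10
Z_7 = -2·Z_1 - Z_2 - Z_5  [with Z_1=0, Z_2=4, Z_5=10]  = -14

-14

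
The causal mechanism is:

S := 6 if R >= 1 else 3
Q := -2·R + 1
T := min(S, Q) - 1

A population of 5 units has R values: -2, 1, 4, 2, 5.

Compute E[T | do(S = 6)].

Every unit gets S=6 under the intervention. T values become 4, -2, -8, -4, -10; E[T|do(S=6)] = -4.

-4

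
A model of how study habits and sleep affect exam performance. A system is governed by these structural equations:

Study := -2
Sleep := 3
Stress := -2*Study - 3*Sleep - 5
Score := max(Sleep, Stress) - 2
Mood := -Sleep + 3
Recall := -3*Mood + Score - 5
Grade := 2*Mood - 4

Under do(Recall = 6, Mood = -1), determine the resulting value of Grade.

-6

Setting Recall = 6, Mood = -1 by intervention discards those variables' equations.
Grade = 2*Mood - 4  [with Mood=-1]  = -6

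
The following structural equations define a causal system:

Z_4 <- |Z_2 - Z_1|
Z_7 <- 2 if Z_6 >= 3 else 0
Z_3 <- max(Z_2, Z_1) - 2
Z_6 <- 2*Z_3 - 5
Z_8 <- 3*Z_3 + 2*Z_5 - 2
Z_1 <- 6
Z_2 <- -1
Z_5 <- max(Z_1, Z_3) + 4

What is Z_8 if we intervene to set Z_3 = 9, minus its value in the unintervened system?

21

The intervention breaks the incoming arrows to Z_3: Z_3 <- max(Z_2, Z_1) - 2 no longer applies, and Z_3 = 9.
Z_5 = max(Z_1, Z_3) + 4  [with Z_1=6, Z_3=9]  = 13
Z_8 = 3*Z_3 + 2*Z_5 - 2  [with Z_3=9, Z_5=13]  = 51
Without intervention: Z_3 = max(Z_2, Z_1) - 2  [with Z_2=-1, Z_1=6]  = 4; Z_5 = max(Z_1, Z_3) + 4  [with Z_1=6, Z_3=4]  = 10; Z_8 = 3*Z_3 + 2*Z_5 - 2  [with Z_3=4, Z_5=10]  = 30.
Change = 51 − 30 = 21.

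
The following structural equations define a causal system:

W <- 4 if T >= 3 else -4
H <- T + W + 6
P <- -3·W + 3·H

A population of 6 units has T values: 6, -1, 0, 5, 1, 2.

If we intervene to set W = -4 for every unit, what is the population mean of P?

The intervention sets W=-4 in all 6 units regardless of T. Recomputing P per unit gives 36, 15, 18, 33, 21, 24; average 24.5.

24.5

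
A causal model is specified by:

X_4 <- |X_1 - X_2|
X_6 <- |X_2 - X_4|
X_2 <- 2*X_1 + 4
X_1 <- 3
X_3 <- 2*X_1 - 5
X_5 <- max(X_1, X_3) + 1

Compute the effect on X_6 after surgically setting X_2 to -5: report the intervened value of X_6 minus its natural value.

Under do(X_2=-5), the mechanism X_2 <- 2*X_1 + 4 is discarded; X_2 is fixed at -5.
X_4 = |X_1 - X_2|  [with X_1=3, X_2=-5]  = 8
X_6 = |X_2 - X_4|  [with X_2=-5, X_4=8]  = 13
Without intervention: X_2 = 2*X_1 + 4  [with X_1=3]  = 10; X_4 = |X_1 - X_2|  [with X_1=3, X_2=10]  = 7; X_6 = |X_2 - X_4|  [with X_2=10, X_4=7]  = 3.
Change = 13 − 3 = 10.

10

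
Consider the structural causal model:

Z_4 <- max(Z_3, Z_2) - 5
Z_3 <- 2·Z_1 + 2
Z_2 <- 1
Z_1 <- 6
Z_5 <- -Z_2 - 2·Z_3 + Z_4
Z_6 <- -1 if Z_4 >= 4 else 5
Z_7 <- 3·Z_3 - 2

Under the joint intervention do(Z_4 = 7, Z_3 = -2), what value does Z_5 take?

10

The joint intervention fixes Z_4 = 7, Z_3 = -2, removing each variable's own equation.
Z_5 = -Z_2 - 2·Z_3 + Z_4  [with Z_2=1, Z_3=-2, Z_4=7]  = 10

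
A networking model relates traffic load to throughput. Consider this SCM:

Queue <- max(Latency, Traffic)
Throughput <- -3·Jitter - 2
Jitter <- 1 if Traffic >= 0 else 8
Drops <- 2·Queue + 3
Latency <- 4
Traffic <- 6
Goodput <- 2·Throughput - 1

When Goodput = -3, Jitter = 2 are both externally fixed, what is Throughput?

Setting Goodput = -3, Jitter = 2 by intervention discards those variables' equations.
Throughput = -3·Jitter - 2  [with Jitter=2]  = -8

-8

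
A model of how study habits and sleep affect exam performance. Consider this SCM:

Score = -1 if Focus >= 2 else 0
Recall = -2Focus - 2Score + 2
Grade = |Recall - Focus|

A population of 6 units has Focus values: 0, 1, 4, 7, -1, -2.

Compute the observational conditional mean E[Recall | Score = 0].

E[Recall|Score=0] averages over only the 4 units with Score=0 (Focus = 0, 1, -1, -2): Recall = 2, 0, 4, 6, mean 3.

3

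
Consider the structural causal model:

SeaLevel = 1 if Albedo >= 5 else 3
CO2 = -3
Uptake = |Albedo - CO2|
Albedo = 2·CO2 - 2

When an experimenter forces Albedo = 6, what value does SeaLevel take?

1

The intervention breaks the incoming arrows to Albedo: Albedo = 2·CO2 - 2 no longer applies, and Albedo = 6.
SeaLevel = 1 if Albedo >= 5 else 3  [with Albedo=6]  = 1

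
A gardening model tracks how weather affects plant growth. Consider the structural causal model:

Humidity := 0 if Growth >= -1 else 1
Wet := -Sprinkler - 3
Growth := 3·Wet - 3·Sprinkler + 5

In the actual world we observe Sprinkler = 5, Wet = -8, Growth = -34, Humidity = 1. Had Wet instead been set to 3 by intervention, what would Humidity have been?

Under do(Wet=3), the mechanism Wet := -Sprinkler - 3 is discarded; Wet is fixed at 3.
Growth = 3·Wet - 3·Sprinkler + 5  [with Wet=3, Sprinkler=5]  = -1
Humidity = 0 if Growth >= -1 else 1  [with Growth=-1]  = 0

0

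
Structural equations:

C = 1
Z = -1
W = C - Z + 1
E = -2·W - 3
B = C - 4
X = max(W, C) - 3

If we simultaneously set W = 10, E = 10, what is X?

Setting W = 10, E = 10 by intervention discards those variables' equations.
X = max(W, C) - 3  [with W=10, C=1]  = 7

7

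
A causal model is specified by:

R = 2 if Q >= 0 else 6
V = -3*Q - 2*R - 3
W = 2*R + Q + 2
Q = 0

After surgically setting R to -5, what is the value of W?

-8

Under do(R=-5), the mechanism R = 2 if Q >= 0 else 6 is discarded; R is fixed at -5.
W = 2*R + Q + 2  [with R=-5, Q=0]  = -8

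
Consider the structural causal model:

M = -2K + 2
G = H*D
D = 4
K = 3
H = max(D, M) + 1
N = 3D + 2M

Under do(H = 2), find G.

8

Intervening sets H = 2 and removes its equation (H = max(D, M) + 1).
G = H*D  [with H=2, D=4]  = 8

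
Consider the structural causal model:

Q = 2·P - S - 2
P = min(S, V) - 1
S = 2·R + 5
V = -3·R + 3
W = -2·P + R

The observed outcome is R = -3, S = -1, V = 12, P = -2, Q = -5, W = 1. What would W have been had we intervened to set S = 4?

-9

Under do(S=4), the mechanism S = 2·R + 5 is discarded; S is fixed at 4.
V = -3·R + 3  [with R=-3]  = 12
P = min(S, V) - 1  [with S=4, V=12]  = 3
W = -2·P + R  [with P=3, R=-3]  = -9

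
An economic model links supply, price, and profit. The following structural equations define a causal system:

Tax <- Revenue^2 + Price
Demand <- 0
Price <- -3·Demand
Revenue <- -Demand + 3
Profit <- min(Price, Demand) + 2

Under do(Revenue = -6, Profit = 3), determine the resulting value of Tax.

36

The joint intervention fixes Revenue = -6, Profit = 3, removing each variable's own equation.
Price = -3·Demand  [with Demand=0]  = 0
Tax = Revenue^2 + Price  [with Revenue=-6, Price=0]  = 36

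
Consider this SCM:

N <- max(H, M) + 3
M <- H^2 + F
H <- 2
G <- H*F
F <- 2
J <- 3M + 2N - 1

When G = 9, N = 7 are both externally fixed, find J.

31

Setting G = 9, N = 7 by intervention discards those variables' equations.
M = H^2 + F  [with H=2, F=2]  = 6
J = 3M + 2N - 1  [with M=6, N=7]  = 31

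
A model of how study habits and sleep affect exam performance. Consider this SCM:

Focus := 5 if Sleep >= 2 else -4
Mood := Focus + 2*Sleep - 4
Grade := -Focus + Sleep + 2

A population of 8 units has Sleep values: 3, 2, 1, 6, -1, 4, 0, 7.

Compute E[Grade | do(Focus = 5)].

-0.25

The intervention sets Focus=5 in all 8 units regardless of Sleep. Recomputing Grade per unit gives 0, -1, -2, 3, -4, 1, -3, 4; average -0.25.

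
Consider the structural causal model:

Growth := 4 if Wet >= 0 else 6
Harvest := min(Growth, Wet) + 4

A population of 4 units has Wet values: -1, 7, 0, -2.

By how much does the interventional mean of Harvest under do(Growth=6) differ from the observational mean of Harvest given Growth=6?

2.25

Every unit gets Growth=6 under the intervention. Harvest values become 3, 10, 4, 2; E[Harvest|do(Growth=6)] = 4.75.
E[Harvest|Growth=6] averages over only the 2 units with Growth=6 (Wet = -1, -2): Harvest = 3, 2, mean 2.5.
Difference = 4.75 − 2.5 = 2.25.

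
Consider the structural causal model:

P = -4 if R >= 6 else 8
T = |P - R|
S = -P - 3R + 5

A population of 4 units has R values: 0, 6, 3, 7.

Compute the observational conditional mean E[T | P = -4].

10.5

Observing P=-4 restricts to units where P's equation naturally yields -4: R ∈ {6, 7}. In that subpopulation T = 10, 11, mean 10.5.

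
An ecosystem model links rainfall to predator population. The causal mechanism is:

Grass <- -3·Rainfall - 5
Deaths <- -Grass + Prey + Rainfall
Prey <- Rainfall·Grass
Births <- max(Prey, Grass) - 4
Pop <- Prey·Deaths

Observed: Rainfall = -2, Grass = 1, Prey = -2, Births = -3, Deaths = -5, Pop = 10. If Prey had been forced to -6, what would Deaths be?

do(Prey=-6) replaces the equation Prey <- Rainfall·Grass with the constant Prey = -6.
Grass = -3·Rainfall - 5  [with Rainfall=-2]  = 1
Deaths = -Grass + Prey + Rainfall  [with Grass=1, Prey=-6, Rainfall=-2]  = -9

-9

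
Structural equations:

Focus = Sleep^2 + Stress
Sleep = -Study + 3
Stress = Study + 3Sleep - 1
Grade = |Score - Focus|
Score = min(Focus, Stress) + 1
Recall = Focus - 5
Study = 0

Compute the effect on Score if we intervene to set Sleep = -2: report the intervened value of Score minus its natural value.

do(Sleep=-2) replaces the equation Sleep = -Study + 3 with the constant Sleep = -2.
Stress = Study + 3Sleep - 1  [with Study=0, Sleep=-2]  = -7
Focus = Sleep^2 + Stress  [with Sleep=-2, Stress=-7]  = -3
Score = min(Focus, Stress) + 1  [with Focus=-3, Stress=-7]  = -6
Without intervention: Sleep = -Study + 3  [with Study=0]  = 3; Stress = Study + 3Sleep - 1  [with Study=0, Sleep=3]  = 8; Focus = Sleep^2 + Stress  [with Sleep=3, Stress=8]  = 17; Score = min(Focus, Stress) + 1  [with Focus=17, Stress=8]  = 9.
Change = -6 − 9 = -15.

-15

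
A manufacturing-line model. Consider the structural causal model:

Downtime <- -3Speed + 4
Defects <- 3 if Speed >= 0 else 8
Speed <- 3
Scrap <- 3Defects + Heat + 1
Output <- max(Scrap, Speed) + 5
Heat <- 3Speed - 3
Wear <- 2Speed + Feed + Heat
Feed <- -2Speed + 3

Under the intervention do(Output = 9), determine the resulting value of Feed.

-3

Under do(Output=9), the mechanism Output <- max(Scrap, Speed) + 5 is discarded; Output is fixed at 9.
Feed is not downstream of the intervention, so its value is determined by the original equations.
Feed = -2Speed + 3  [with Speed=3]  = -3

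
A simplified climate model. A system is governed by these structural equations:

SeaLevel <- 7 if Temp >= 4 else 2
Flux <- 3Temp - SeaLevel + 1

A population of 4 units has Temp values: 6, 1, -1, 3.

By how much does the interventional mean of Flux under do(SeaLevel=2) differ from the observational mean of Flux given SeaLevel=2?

do(SeaLevel=2) breaks SeaLevel's dependence on Temp. With SeaLevel=2 fixed, Flux across the units is 17, 2, -4, 8, mean 5.75.
Observing SeaLevel=2 restricts to units where SeaLevel's equation naturally yields 2: Temp ∈ {1, -1, 3}. In that subpopulation Flux = 2, -4, 8, mean 2.
Difference = 5.75 − 2 = 3.75.

3.75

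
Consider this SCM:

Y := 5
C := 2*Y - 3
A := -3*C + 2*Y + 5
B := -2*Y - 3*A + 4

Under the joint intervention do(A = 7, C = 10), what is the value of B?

-27

The joint intervention fixes A = 7, C = 10, removing each variable's own equation.
B = -2*Y - 3*A + 4  [with Y=5, A=7]  = -27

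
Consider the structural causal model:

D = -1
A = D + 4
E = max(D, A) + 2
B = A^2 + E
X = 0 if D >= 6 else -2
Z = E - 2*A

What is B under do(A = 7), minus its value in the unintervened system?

44

Under do(A=7), the mechanism A = D + 4 is discarded; A is fixed at 7.
E = max(D, A) + 2  [with D=-1, A=7]  = 9
B = A^2 + E  [with A=7, E=9]  = 58
Without intervention: A = D + 4  [with D=-1]  = 3; E = max(D, A) + 2  [with D=-1, A=3]  = 5; B = A^2 + E  [with A=3, E=5]  = 14.
Change = 58 − 14 = 44.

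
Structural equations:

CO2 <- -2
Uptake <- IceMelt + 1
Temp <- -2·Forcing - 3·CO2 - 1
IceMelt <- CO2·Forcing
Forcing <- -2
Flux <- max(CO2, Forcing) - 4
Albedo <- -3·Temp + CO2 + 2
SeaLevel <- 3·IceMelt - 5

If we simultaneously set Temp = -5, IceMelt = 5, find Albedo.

Setting Temp = -5, IceMelt = 5 by intervention discards those variables' equations.
Albedo = -3·Temp + CO2 + 2  [with Temp=-5, CO2=-2]  = 15

15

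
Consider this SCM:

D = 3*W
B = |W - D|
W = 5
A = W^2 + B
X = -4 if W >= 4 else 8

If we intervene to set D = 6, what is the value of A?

do(D=6) replaces the equation D = 3*W with the constant D = 6.
B = |W - D|  [with W=5, D=6]  = 1
A = W^2 + B  [with W=5, B=1]  = 26

26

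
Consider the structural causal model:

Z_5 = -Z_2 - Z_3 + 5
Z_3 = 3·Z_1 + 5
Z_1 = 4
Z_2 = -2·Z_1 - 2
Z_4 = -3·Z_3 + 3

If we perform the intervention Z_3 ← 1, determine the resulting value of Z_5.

do(Z_3=1) replaces the equation Z_3 = 3·Z_1 + 5 with the constant Z_3 = 1.
Z_2 = -2·Z_1 - 2  [with Z_1=4]  = -10
Z_5 = -Z_2 - Z_3 + 5  [with Z_2=-10, Z_3=1]  = 14

14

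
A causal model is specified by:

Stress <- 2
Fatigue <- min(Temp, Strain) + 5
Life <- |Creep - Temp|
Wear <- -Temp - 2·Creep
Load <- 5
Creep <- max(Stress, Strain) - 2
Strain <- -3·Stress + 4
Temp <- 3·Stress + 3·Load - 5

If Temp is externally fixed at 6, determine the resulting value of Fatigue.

The intervention breaks the incoming arrows to Temp: Temp <- 3·Stress + 3·Load - 5 no longer applies, and Temp = 6.
Strain = -3·Stress + 4  [with Stress=2]  = -2
Fatigue = min(Temp, Strain) + 5  [with Temp=6, Strain=-2]  = 3

3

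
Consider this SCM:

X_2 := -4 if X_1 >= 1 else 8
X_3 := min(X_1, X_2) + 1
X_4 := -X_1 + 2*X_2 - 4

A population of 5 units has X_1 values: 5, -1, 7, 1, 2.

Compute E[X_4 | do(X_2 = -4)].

-14.8

The intervention sets X_2=-4 in all 5 units regardless of X_1. Recomputing X_4 per unit gives -17, -11, -19, -13, -14; average -14.8.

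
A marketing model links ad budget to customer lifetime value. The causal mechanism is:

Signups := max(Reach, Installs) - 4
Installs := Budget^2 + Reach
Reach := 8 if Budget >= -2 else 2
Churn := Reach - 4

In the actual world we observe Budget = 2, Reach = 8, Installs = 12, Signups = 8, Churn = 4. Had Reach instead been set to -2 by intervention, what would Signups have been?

Under do(Reach=-2), the mechanism Reach := 8 if Budget >= -2 else 2 is discarded; Reach is fixed at -2.
Installs = Budget^2 + Reach  [with Budget=2, Reach=-2]  = 2
Signups = max(Reach, Installs) - 4  [with Reach=-2, Installs=2]  = -2

-2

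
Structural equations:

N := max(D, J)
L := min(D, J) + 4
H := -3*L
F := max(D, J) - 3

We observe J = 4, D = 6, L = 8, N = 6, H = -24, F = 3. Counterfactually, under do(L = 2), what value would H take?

do(L=2) replaces the equation L := min(D, J) + 4 with the constant L = 2.
H = -3*L  [with L=2]  = -6

-6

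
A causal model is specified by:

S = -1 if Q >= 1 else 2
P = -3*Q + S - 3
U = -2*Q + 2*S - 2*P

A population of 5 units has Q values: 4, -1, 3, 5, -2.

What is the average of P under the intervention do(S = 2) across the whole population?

-6.4

do(S=2) breaks S's dependence on Q. With S=2 fixed, P across the units is -13, 2, -10, -16, 5, mean -6.4.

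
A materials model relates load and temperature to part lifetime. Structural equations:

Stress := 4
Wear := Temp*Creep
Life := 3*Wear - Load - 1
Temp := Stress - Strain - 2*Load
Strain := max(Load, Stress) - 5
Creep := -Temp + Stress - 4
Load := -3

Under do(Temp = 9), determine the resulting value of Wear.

Under do(Temp=9), the mechanism Temp := Stress - Strain - 2*Load is discarded; Temp is fixed at 9.
Creep = -Temp + Stress - 4  [with Temp=9, Stress=4]  = -9
Wear = Temp*Creep  [with Temp=9, Creep=-9]  = -81

-81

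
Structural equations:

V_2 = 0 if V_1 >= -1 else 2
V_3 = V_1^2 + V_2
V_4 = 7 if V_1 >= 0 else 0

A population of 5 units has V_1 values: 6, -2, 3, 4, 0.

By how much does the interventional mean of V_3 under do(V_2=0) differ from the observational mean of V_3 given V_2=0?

-2.25

do(V_2=0) breaks V_2's dependence on V_1. With V_2=0 fixed, V_3 across the units is 36, 4, 9, 16, 0, mean 13.
Conditioning on V_2=0 selects the 4 unit(s) with V_1 ∈ {6, 3, 4, 0}. Their V_3 values: 36, 9, 16, 0. Mean = 15.25.
Difference = 13 − 15.25 = -2.25.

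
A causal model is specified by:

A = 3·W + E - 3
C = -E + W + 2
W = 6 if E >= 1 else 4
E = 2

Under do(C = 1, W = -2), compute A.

-7

Setting C = 1, W = -2 by intervention discards those variables' equations.
A = 3·W + E - 3  [with W=-2, E=2]  = -7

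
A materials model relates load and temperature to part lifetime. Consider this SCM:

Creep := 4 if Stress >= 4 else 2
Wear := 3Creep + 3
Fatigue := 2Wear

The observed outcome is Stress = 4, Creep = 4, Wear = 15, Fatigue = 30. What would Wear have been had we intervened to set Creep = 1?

6

The intervention breaks the incoming arrows to Creep: Creep := 4 if Stress >= 4 else 2 no longer applies, and Creep = 1.
Wear = 3Creep + 3  [with Creep=1]  = 6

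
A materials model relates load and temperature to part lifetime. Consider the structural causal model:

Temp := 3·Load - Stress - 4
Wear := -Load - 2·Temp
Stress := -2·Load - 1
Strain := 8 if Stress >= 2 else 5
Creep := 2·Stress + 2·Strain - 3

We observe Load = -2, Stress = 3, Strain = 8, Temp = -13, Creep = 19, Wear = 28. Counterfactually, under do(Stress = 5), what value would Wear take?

32

Under do(Stress=5), the mechanism Stress := -2·Load - 1 is discarded; Stress is fixed at 5.
Temp = 3·Load - Stress - 4  [with Load=-2, Stress=5]  = -15
Wear = -Load - 2·Temp  [with Load=-2, Temp=-15]  = 32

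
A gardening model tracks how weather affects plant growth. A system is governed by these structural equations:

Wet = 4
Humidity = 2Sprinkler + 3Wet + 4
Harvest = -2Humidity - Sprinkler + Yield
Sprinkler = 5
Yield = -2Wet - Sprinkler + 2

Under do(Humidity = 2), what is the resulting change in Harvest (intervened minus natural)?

48

do(Humidity=2) replaces the equation Humidity = 2Sprinkler + 3Wet + 4 with the constant Humidity = 2.
Yield = -2Wet - Sprinkler + 2  [with Wet=4, Sprinkler=5]  = -11
Harvest = -2Humidity - Sprinkler + Yield  [with Humidity=2, Sprinkler=5, Yield=-11]  = -20
Without intervention: Humidity = 2Sprinkler + 3Wet + 4  [with Sprinkler=5, Wet=4]  = 26; Yield = -2Wet - Sprinkler + 2  [with Wet=4, Sprinkler=5]  = -11; Harvest = -2Humidity - Sprinkler + Yield  [with Humidity=26, Sprinkler=5, Yield=-11]  = -68.
Change = -20 − (-68) = 48.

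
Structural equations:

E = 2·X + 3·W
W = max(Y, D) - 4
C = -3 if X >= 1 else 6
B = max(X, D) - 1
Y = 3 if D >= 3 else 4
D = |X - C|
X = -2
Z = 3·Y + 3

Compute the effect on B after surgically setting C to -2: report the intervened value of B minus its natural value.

-8

Under do(C=-2), the mechanism C = -3 if X >= 1 else 6 is discarded; C is fixed at -2.
D = |X - C|  [with X=-2, C=-2]  = 0
B = max(X, D) - 1  [with X=-2, D=0]  = -1
Without intervention: C = -3 if X >= 1 else 6  [with X=-2]  = 6; D = |X - C|  [with X=-2, C=6]  = 8; B = max(X, D) - 1  [with X=-2, D=8]  = 7.
Change = -1 − 7 = -8.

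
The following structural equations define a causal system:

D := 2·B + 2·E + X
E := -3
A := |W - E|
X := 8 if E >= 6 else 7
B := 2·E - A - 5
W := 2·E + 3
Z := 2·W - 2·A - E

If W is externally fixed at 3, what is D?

Under do(W=3), the mechanism W := 2·E + 3 is discarded; W is fixed at 3.
A = |W - E|  [with W=3, E=-3]  = 6
B = 2·E - A - 5  [with E=-3, A=6]  = -17
X = 8 if E >= 6 else 7  [with E=-3]  = 7
D = 2·B + 2·E + X  [with B=-17, E=-3, X=7]  = -33

-33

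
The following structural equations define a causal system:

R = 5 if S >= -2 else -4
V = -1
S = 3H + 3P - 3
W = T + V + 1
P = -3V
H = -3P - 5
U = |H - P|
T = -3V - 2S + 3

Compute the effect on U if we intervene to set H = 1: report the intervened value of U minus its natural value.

-15

do(H=1) replaces the equation H = -3P - 5 with the constant H = 1.
P = -3V  [with V=-1]  = 3
U = |H - P|  [with H=1, P=3]  = 2
Without intervention: P = -3V  [with V=-1]  = 3; H = -3P - 5  [with P=3]  = -14; U = |H - P|  [with H=-14, P=3]  = 17.
Change = 2 − 17 = -15.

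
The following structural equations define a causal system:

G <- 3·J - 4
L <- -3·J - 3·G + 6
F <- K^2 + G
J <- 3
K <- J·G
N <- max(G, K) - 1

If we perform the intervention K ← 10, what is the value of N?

9

do(K=10) replaces the equation K <- J·G with the constant K = 10.
G = 3·J - 4  [with J=3]  = 5
N = max(G, K) - 1  [with G=5, K=10]  = 9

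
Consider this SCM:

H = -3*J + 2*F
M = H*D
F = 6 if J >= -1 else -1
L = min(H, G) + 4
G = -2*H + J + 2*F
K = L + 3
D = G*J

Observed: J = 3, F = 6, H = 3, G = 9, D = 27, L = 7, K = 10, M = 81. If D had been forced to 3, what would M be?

do(D=3) replaces the equation D = G*J with the constant D = 3.
F = 6 if J >= -1 else -1  [with J=3]  = 6
H = -3*J + 2*F  [with J=3, F=6]  = 3
M = H*D  [with H=3, D=3]  = 9

9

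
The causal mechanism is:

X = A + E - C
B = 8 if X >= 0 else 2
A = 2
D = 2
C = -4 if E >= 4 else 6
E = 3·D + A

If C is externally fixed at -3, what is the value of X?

13

Intervening sets C = -3 and removes its equation (C = -4 if E >= 4 else 6).
E = 3·D + A  [with D=2, A=2]  = 8
X = A + E - C  [with A=2, E=8, C=-3]  = 13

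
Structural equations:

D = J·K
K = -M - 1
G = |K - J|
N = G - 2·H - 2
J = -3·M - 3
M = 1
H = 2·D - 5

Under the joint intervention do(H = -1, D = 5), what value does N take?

Under do(H = -1, D = 5), each intervened variable's structural equation is replaced by its fixed value.
K = -M - 1  [with M=1]  = -2
J = -3·M - 3  [with M=1]  = -6
G = |K - J|  [with K=-2, J=-6]  = 4
N = G - 2·H - 2  [with G=4, H=-1]  = 4

4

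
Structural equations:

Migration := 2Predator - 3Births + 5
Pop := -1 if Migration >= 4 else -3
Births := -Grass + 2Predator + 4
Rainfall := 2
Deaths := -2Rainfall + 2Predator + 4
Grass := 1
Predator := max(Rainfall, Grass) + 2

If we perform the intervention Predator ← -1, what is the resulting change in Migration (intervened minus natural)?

20

The intervention breaks the incoming arrows to Predator: Predator := max(Rainfall, Grass) + 2 no longer applies, and Predator = -1.
Births = -Grass + 2Predator + 4  [with Grass=1, Predator=-1]  = 1
Migration = 2Predator - 3Births + 5  [with Predator=-1, Births=1]  = 0
Without intervention: Predator = max(Rainfall, Grass) + 2  [with Rainfall=2, Grass=1]  = 4; Births = -Grass + 2Predator + 4  [with Grass=1, Predator=4]  = 11; Migration = 2Predator - 3Births + 5  [with Predator=4, Births=11]  = -20.
Change = 0 − (-20) = 20.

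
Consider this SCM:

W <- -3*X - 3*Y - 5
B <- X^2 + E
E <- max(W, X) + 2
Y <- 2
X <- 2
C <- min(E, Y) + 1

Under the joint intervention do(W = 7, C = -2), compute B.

Setting W = 7, C = -2 by intervention discards those variables' equations.
E = max(W, X) + 2  [with W=7, X=2]  = 9
B = X^2 + E  [with X=2, E=9]  = 13

13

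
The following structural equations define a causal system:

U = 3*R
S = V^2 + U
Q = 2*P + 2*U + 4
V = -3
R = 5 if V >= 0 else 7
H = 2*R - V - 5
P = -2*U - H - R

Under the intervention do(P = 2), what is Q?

Intervening sets P = 2 and removes its equation (P = -2*U - H - R).
R = 5 if V >= 0 else 7  [with V=-3]  = 7
U = 3*R  [with R=7]  = 21
Q = 2*P + 2*U + 4  [with P=2, U=21]  = 50

50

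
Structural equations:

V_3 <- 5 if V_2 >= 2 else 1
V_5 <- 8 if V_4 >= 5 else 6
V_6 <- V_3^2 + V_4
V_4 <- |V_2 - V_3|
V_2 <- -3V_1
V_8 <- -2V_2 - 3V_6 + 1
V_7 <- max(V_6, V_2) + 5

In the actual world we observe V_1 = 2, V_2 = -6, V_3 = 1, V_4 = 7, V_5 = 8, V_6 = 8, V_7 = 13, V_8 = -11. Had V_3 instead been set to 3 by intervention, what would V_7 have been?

The intervention breaks the incoming arrows to V_3: V_3 <- 5 if V_2 >= 2 else 1 no longer applies, and V_3 = 3.
V_2 = -3V_1  [with V_1=2]  = -6
V_4 = |V_2 - V_3|  [with V_2=-6, V_3=3]  = 9
V_6 = V_3^2 + V_4  [with V_3=3, V_4=9]  = 18
V_7 = max(V_6, V_2) + 5  [with V_6=18, V_2=-6]  = 23

23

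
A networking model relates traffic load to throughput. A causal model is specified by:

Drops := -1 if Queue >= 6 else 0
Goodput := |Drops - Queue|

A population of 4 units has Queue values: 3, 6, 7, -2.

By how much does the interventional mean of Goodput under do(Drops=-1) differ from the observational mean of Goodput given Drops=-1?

-2.5

Under do(Drops=-1), Drops's equation is replaced by Drops=-1 for every unit. Per-unit Goodput: 4, 7, 8, 1. Mean = 5.
Conditioning on Drops=-1 selects the 2 unit(s) with Queue ∈ {6, 7}. Their Goodput values: 7, 8. Mean = 7.5.
Difference = 5 − 7.5 = -2.5.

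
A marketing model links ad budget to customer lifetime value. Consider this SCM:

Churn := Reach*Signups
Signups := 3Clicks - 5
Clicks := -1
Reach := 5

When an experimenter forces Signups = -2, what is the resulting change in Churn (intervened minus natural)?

The intervention breaks the incoming arrows to Signups: Signups := 3Clicks - 5 no longer applies, and Signups = -2.
Churn = Reach*Signups  [with Reach=5, Signups=-2]  = -10
Without intervention: Signups = 3Clicks - 5  [with Clicks=-1]  = -8; Churn = Reach*Signups  [with Reach=5, Signups=-8]  = -40.
Change = -10 − (-40) = 30.

30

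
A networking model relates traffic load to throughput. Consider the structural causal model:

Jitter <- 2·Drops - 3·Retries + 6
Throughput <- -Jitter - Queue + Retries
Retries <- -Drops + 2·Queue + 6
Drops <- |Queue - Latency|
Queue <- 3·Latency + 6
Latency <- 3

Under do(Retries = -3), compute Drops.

12

Under do(Retries=-3), the mechanism Retries <- -Drops + 2·Queue + 6 is discarded; Retries is fixed at -3.
Since Drops is not a descendant of the intervened variable, it is unaffected.
Queue = 3·Latency + 6  [with Latency=3]  = 15
Drops = |Queue - Latency|  [with Queue=15, Latency=3]  = 12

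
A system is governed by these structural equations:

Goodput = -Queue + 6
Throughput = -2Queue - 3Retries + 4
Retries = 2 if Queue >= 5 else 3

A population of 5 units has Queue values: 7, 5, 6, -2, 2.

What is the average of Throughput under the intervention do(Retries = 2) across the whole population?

-9.2

do(Retries=2) breaks Retries's dependence on Queue. With Retries=2 fixed, Throughput across the units is -16, -12, -14, 2, -6, mean -9.2.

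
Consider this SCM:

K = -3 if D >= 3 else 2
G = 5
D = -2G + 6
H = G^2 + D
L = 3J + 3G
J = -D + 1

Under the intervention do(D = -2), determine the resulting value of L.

Under do(D=-2), the mechanism D = -2G + 6 is discarded; D is fixed at -2.
J = -D + 1  [with D=-2]  = 3
L = 3J + 3G  [with J=3, G=5]  = 24

24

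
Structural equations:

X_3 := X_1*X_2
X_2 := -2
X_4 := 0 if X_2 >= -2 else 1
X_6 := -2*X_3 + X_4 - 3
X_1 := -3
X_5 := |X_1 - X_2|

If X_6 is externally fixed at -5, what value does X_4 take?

do(X_6=-5) replaces the equation X_6 := -2*X_3 + X_4 - 3 with the constant X_6 = -5.
No directed path runs from X_6 to X_4, so X_4 keeps its natural value.
X_4 = 0 if X_2 >= -2 else 1  [with X_2=-2]  = 0

0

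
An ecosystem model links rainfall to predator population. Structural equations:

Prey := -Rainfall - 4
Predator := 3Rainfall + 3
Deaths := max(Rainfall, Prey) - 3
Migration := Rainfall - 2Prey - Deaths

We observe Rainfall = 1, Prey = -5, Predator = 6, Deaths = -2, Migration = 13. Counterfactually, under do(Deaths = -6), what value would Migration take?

17

Intervening sets Deaths = -6 and removes its equation (Deaths := max(Rainfall, Prey) - 3).
Prey = -Rainfall - 4  [with Rainfall=1]  = -5
Migration = Rainfall - 2Prey - Deaths  [with Rainfall=1, Prey=-5, Deaths=-6]  = 17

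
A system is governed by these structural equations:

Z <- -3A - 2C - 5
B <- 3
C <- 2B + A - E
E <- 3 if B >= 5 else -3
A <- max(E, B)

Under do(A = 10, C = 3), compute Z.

Setting A = 10, C = 3 by intervention discards those variables' equations.
Z = -3A - 2C - 5  [with A=10, C=3]  = -41

-41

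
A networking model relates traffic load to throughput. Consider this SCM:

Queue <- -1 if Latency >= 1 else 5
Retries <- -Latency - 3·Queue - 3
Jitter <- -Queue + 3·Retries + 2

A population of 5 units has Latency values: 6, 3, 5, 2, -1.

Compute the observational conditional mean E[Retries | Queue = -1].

-4

Conditioning on Queue=-1 selects the 4 unit(s) with Latency ∈ {6, 3, 5, 2}. Their Retries values: -6, -3, -5, -2. Mean = -4.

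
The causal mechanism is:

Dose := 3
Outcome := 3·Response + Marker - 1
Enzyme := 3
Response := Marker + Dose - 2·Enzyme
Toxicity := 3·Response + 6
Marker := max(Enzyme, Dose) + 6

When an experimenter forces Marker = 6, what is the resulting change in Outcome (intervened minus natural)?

-12

The intervention breaks the incoming arrows to Marker: Marker := max(Enzyme, Dose) + 6 no longer applies, and Marker = 6.
Response = Marker + Dose - 2·Enzyme  [with Marker=6, Dose=3, Enzyme=3]  = 3
Outcome = 3·Response + Marker - 1  [with Response=3, Marker=6]  = 14
Without intervention: Marker = max(Enzyme, Dose) + 6  [with Enzyme=3, Dose=3]  = 9; Response = Marker + Dose - 2·Enzyme  [with Marker=9, Dose=3, Enzyme=3]  = 6; Outcome = 3·Response + Marker - 1  [with Response=6, Marker=9]  = 26.
Change = 14 − 26 = -12.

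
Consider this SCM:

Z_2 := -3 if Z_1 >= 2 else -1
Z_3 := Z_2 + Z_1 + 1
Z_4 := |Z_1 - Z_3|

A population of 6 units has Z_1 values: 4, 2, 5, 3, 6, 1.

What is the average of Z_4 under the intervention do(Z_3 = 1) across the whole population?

2.5

The intervention sets Z_3=1 in all 6 units regardless of Z_1. Recomputing Z_4 per unit gives 3, 1, 4, 2, 5, 0; average 2.5.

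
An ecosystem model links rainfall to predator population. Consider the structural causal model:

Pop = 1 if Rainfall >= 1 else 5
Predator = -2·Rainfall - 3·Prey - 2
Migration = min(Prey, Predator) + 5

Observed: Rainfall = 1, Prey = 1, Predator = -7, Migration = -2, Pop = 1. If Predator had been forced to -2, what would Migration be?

3

The intervention breaks the incoming arrows to Predator: Predator = -2·Rainfall - 3·Prey - 2 no longer applies, and Predator = -2.
Migration = min(Prey, Predator) + 5  [with Prey=1, Predator=-2]  = 3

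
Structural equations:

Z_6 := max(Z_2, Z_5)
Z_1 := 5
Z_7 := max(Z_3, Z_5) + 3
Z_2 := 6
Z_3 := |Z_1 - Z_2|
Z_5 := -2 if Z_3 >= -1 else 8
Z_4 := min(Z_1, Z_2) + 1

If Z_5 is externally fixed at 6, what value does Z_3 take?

1

do(Z_5=6) replaces the equation Z_5 := -2 if Z_3 >= -1 else 8 with the constant Z_5 = 6.
Z_3 is not downstream of the intervention, so its value is determined by the original equations.
Z_3 = |Z_1 - Z_2|  [with Z_1=5, Z_2=6]  = 1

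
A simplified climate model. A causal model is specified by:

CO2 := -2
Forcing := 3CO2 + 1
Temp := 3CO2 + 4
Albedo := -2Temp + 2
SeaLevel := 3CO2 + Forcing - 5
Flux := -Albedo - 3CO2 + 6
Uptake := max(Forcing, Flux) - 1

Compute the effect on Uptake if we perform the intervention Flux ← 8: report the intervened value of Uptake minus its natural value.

Intervening sets Flux = 8 and removes its equation (Flux := -Albedo - 3CO2 + 6).
Forcing = 3CO2 + 1  [with CO2=-2]  = -5
Uptake = max(Forcing, Flux) - 1  [with Forcing=-5, Flux=8]  = 7
Without intervention: Forcing = 3CO2 + 1  [with CO2=-2]  = -5; Temp = 3CO2 + 4  [with CO2=-2]  = -2; Albedo = -2Temp + 2  [with Temp=-2]  = 6; Flux = -Albedo - 3CO2 + 6  [with Albedo=6, CO2=-2]  = 6; Uptake = max(Forcing, Flux) - 1  [with Forcing=-5, Flux=6]  = 5.
Change = 7 − 5 = 2.

2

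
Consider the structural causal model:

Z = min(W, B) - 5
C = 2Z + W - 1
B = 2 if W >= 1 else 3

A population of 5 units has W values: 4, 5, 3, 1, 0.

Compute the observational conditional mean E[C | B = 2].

E[C|B=2] averages over only the 4 units with B=2 (W = 4, 5, 3, 1): C = -3, -2, -4, -8, mean -4.25.

-4.25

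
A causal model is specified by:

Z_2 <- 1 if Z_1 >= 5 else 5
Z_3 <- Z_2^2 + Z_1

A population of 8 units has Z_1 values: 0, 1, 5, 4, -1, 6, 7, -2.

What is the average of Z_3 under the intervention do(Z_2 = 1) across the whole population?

The intervention sets Z_2=1 in all 8 units regardless of Z_1. Recomputing Z_3 per unit gives 1, 2, 6, 5, 0, 7, 8, -1; average 3.5.

3.5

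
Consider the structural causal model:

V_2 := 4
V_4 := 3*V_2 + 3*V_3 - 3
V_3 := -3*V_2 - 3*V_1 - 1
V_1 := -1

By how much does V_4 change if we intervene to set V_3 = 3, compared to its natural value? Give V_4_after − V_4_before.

The intervention breaks the incoming arrows to V_3: V_3 := -3*V_2 - 3*V_1 - 1 no longer applies, and V_3 = 3.
V_4 = 3*V_2 + 3*V_3 - 3  [with V_2=4, V_3=3]  = 18
Without intervention: V_3 = -3*V_2 - 3*V_1 - 1  [with V_2=4, V_1=-1]  = -10; V_4 = 3*V_2 + 3*V_3 - 3  [with V_2=4, V_3=-10]  = -21.
Change = 18 − (-21) = 39.

39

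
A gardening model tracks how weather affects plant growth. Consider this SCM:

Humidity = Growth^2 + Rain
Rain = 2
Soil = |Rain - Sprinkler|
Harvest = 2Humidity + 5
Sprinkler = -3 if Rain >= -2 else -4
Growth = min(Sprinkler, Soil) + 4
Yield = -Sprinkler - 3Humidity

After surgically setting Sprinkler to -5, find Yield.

-4

Under do(Sprinkler=-5), the mechanism Sprinkler = -3 if Rain >= -2 else -4 is discarded; Sprinkler is fixed at -5.
Soil = |Rain - Sprinkler|  [with Rain=2, Sprinkler=-5]  = 7
Growth = min(Sprinkler, Soil) + 4  [with Sprinkler=-5, Soil=7]  = -1
Humidity = Growth^2 + Rain  [with Growth=-1, Rain=2]  = 3
Yield = -Sprinkler - 3Humidity  [with Sprinkler=-5, Humidity=3]  = -4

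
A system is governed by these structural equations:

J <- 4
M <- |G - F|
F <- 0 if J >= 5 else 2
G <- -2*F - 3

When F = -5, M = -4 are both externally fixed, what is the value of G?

The joint intervention fixes F = -5, M = -4, removing each variable's own equation.
G = -2*F - 3  [with F=-5]  = 7

7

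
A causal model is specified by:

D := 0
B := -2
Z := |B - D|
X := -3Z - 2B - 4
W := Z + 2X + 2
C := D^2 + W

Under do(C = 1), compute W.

-8

do(C=1) replaces the equation C := D^2 + W with the constant C = 1.
Since W is not a descendant of the intervened variable, it is unaffected.
Z = |B - D|  [with B=-2, D=0]  = 2
X = -3Z - 2B - 4  [with Z=2, B=-2]  = -6
W = Z + 2X + 2  [with Z=2, X=-6]  = -8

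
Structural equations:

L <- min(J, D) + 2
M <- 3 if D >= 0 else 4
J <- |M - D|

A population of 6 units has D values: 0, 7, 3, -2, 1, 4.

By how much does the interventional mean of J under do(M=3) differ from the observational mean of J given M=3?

Every unit gets M=3 under the intervention. J values become 3, 4, 0, 5, 2, 1; E[J|do(M=3)] = 2.5.
E[J|M=3] averages over only the 5 units with M=3 (D = 0, 7, 3, 1, 4): J = 3, 4, 0, 2, 1, mean 2.
Difference = 2.5 − 2 = 0.5.

0.5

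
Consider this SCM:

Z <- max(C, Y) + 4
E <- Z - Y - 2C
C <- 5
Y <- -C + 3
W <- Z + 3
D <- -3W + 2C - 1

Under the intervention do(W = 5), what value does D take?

The intervention breaks the incoming arrows to W: W <- Z + 3 no longer applies, and W = 5.
D = -3W + 2C - 1  [with W=5, C=5]  = -6

-6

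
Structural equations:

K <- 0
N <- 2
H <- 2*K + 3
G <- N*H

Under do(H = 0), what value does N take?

Under do(H=0), the mechanism H <- 2*K + 3 is discarded; H is fixed at 0.
Since N is not a descendant of the intervened variable, it is unaffected.

2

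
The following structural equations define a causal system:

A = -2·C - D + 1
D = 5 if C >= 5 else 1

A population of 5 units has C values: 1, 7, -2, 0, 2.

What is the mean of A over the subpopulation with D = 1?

Observing D=1 restricts to units where D's equation naturally yields 1: C ∈ {1, -2, 0, 2}. In that subpopulation A = -2, 4, 0, -4, mean -0.5.

-0.5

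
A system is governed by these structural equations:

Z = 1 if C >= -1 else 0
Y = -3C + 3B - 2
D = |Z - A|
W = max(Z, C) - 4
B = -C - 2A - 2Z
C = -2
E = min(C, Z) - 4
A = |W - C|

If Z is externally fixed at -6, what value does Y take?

22

Under do(Z=-6), the mechanism Z = 1 if C >= -1 else 0 is discarded; Z is fixed at -6.
W = max(Z, C) - 4  [with Z=-6, C=-2]  = -6
A = |W - C|  [with W=-6, C=-2]  = 4
B = -C - 2A - 2Z  [with C=-2, A=4, Z=-6]  = 6
Y = -3C + 3B - 2  [with C=-2, B=6]  = 22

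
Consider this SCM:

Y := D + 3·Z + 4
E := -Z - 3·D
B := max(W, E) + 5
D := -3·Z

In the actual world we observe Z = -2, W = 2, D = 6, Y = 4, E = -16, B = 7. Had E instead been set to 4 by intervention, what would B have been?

The intervention breaks the incoming arrows to E: E := -Z - 3·D no longer applies, and E = 4.
B = max(W, E) + 5  [with W=2, E=4]  = 9

9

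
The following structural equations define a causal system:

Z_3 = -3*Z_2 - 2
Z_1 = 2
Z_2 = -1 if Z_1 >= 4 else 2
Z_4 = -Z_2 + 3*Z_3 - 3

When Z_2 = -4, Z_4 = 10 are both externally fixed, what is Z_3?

10

The joint intervention fixes Z_2 = -4, Z_4 = 10, removing each variable's own equation.
Z_3 = -3*Z_2 - 2  [with Z_2=-4]  = 10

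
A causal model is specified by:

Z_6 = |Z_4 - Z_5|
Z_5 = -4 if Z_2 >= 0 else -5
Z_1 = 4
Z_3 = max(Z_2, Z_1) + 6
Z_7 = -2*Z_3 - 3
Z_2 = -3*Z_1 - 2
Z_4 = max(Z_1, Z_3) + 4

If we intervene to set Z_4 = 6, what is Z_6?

11

Under do(Z_4=6), the mechanism Z_4 = max(Z_1, Z_3) + 4 is discarded; Z_4 is fixed at 6.
Z_2 = -3*Z_1 - 2  [with Z_1=4]  = -14
Z_5 = -4 if Z_2 >= 0 else -5  [with Z_2=-14]  = -5
Z_6 = |Z_4 - Z_5|  [with Z_4=6, Z_5=-5]  = 11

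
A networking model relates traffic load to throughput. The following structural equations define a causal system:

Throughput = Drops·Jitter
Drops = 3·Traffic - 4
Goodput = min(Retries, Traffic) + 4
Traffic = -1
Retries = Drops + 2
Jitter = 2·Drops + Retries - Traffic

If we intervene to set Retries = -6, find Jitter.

-19

The intervention breaks the incoming arrows to Retries: Retries = Drops + 2 no longer applies, and Retries = -6.
Drops = 3·Traffic - 4  [with Traffic=-1]  = -7
Jitter = 2·Drops + Retries - Traffic  [with Drops=-7, Retries=-6, Traffic=-1]  = -19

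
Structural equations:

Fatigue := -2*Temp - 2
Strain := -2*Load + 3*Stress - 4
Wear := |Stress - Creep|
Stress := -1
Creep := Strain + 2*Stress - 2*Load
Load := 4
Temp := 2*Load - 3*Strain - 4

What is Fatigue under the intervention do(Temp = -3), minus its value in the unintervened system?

The intervention breaks the incoming arrows to Temp: Temp := 2*Load - 3*Strain - 4 no longer applies, and Temp = -3.
Fatigue = -2*Temp - 2  [with Temp=-3]  = 4
Without intervention: Strain = -2*Load + 3*Stress - 4  [with Load=4, Stress=-1]  = -15; Temp = 2*Load - 3*Strain - 4  [with Load=4, Strain=-15]  = 49; Fatigue = -2*Temp - 2  [with Temp=49]  = -100.
Change = 4 − (-100) = 104.

104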